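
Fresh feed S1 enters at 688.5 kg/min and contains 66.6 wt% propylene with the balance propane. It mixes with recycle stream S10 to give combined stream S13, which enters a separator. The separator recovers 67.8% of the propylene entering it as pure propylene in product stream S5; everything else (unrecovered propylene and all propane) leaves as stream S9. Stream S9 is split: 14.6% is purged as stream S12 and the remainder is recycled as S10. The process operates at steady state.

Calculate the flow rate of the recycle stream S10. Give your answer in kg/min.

propane enters only via S1 and leaves only via the purge: 688.5×0.334 = 0.146×(propane in S9), and the separator passes all propane, so propane in S13 = propane in S9 = 1575.1 kg/min.
propylene in S13: m_A = 688.5×0.666 + (1−0.146)·(1−0.678)·m_A, so m_A = 458.54/0.7250 = 632.46 kg/min.
S9 = (1−0.678)×632.46 + 1575.1 = 1778.7 kg/min.
Recycle S10 = (1−0.146)×1778.7 = 1519 kg/min.

1519 kg/min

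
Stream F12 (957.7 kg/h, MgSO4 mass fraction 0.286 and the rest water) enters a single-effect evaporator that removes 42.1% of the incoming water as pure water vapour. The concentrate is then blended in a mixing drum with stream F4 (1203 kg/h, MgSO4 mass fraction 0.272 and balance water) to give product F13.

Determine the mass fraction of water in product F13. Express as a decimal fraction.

Vapour removed = 0.421×0.714×957.7 = 287.88 kg/h; concentrate = 669.82 kg/h.
water reaching the mixer = 395.92 (from concentrate) + 1203×0.728 = 1271.7 kg/h.
Product flow = 669.82 + 1203 = 1872.8 kg/h; water fraction = 0.679.

0.679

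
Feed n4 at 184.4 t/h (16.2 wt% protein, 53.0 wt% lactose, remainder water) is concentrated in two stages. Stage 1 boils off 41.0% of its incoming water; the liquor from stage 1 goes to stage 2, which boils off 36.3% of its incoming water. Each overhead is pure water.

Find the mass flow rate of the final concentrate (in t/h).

149 t/h

water in feed = 184.4×0.308 = 56.795 t/h.
After stage 1: water left = (1−0.410)×56.795 = 33.509; stream total = 161.11 t/h.
After stage 2: water left = (1−0.363)×33.509 = 21.345; final concentrate = 148.95 t/h.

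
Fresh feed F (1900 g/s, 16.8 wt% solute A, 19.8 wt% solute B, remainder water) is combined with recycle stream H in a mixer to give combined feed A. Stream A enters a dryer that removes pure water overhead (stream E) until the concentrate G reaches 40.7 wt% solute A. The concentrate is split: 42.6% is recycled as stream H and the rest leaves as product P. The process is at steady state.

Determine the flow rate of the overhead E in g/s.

Overall solute A balance (none leaves overhead): solute A in fresh feed = solute A in product, i.e. 1900×0.168 = (1−0.426)·G·0.407.
G = 319.2/(0.407×0.574) = 1366.3 g/s.
Recycle H = 0.426×1366.3 = 582.06 g/s.
Combined feed A = 1900 + 582.06 = 2482.1 g/s.
Overhead E = A − G = 2482.1 − 1366.3 = 1115.7 g/s.

1116 g/s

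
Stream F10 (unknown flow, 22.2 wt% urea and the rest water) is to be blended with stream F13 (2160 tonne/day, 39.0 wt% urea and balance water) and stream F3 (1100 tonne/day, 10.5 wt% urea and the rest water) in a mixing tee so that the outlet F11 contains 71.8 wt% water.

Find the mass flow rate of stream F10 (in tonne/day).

643 tonne/day

Let F10 be the unknown flow. Total out = 3260 + F10.
water balance: 2302.1 + 0.778·F10 = 0.718·(3260 + F10)
(0.778 − 0.718)·F10 = 0.718×3260 − 2302.1 = 38.58
F10 = 38.58 / 0.060 = 643 tonne/day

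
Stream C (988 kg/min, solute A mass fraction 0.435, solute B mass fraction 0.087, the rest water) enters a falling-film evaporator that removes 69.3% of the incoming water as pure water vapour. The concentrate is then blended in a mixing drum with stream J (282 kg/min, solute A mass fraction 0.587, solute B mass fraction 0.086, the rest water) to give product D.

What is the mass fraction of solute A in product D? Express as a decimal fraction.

Vapour removed = 0.693×0.478×988 = 327.28 kg/min; concentrate = 660.72 kg/min.
solute A reaching the mixer = 429.78 (from concentrate) + 282×0.587 = 595.31 kg/min.
Product flow = 660.72 + 282 = 942.72 kg/min; solute A fraction = 0.631.

0.631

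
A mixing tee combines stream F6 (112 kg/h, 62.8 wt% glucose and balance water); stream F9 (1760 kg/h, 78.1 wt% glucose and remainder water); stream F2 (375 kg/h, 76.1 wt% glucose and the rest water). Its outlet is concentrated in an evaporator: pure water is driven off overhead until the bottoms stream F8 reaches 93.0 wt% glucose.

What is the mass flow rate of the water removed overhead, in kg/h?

glucose entering = 112×0.628 + 1760×0.781 + 375×0.761 = 1730.3 kg/h.
All glucose reports to F8, so F8 = 1730.3/0.930 = 1860.5 kg/h.
Total feed = 2247 kg/h; overhead = 2247 − 1860.5 = 386.49 kg/h.

386.5 kg/h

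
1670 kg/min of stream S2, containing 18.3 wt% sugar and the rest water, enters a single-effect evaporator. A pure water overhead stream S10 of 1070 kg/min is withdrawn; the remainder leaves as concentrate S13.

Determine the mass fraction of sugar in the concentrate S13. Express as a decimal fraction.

0.509

sugar is not removed: 1670×0.183 = 305.61 kg/min of sugar enters S13.
Concentrate = 1670 − 1070 = 600 kg/min.
Mass fraction = 305.61/600 = 0.509.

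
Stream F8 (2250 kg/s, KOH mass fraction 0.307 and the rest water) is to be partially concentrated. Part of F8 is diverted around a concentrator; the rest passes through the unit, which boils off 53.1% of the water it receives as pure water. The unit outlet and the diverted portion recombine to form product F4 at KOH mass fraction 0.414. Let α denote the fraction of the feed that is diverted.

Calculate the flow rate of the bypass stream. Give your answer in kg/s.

All 2250×0.307 = 690.75 kg/s of KOH reaches F4, so F4 = 690.75/0.414 = 1668.5 kg/s and vapour = 581.52 kg/s.
The evaporator receives (1−α)·2250 of feed at 0.693 water and removes 0.531 of that water:
0.531×0.693×(1−α)×2250 = 581.52
(1−α) = 581.52/827.96 = 0.7024;  α = 0.2976.
Bypass flow = 0.2976×2250 = 669.7 kg/s.

669.7 kg/s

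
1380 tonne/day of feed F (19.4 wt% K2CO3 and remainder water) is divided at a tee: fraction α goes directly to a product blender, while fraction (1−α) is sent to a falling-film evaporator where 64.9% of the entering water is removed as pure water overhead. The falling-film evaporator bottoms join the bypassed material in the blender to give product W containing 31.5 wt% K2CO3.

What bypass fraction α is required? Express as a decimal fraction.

0.266

All 1380×0.194 = 267.72 tonne/day of K2CO3 reaches W, so W = 267.72/0.315 = 849.9 tonne/day and vapour = 530.1 tonne/day.
The evaporator receives (1−α)·1380 of feed at 0.806 water and removes 0.649 of that water:
0.649×0.806×(1−α)×1380 = 530.1
(1−α) = 530.1/721.87 = 0.7343;  α = 0.2657.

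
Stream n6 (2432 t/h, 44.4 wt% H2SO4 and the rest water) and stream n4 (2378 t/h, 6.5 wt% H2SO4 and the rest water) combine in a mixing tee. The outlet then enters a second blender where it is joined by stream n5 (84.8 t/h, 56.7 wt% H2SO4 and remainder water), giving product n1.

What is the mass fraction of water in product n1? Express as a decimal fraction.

0.738

Overall, product flow = 4894.8 t/h.
water in = 2432×0.556 + 2378×0.935 + 84.8×0.433 = 3612.3 t/h.
water fraction in n1 = 0.738.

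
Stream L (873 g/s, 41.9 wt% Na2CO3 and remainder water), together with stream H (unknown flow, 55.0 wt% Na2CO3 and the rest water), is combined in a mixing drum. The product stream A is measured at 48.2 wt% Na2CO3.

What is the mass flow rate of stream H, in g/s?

808.8 g/s

Let H be the unknown flow. Total out = 873 + H.
Na2CO3 balance: 365.79 + 0.550·H = 0.482·(873 + H)
(0.550 − 0.482)·H = 0.482×873 − 365.79 = 54.999
H = 54.999 / 0.068 = 808.81 g/s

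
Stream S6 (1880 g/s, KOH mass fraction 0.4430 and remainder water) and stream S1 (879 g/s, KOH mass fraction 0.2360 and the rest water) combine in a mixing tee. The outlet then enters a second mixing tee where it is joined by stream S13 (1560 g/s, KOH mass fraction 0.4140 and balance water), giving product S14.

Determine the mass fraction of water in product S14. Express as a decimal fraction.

Overall, product flow = 4319 g/s.
water in = 1880×0.557 + 879×0.764 + 1560×0.586 = 2632.9 g/s.
water fraction in S14 = 0.6096.

0.6096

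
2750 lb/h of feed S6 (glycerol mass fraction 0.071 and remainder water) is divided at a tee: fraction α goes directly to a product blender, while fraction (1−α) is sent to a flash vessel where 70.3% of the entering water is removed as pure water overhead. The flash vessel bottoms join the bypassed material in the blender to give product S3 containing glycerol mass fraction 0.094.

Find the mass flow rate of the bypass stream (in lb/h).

1720 lb/h

All 2750×0.071 = 195.25 lb/h of glycerol reaches S3, so S3 = 195.25/0.094 = 2077.1 lb/h and vapour = 672.87 lb/h.
The evaporator receives (1−α)·2750 of feed at 0.929 water and removes 0.703 of that water:
0.703×0.929×(1−α)×2750 = 672.87
(1−α) = 672.87/1796 = 0.3747;  α = 0.6253.
Bypass flow = 0.6253×2750 = 1719.7 lb/h.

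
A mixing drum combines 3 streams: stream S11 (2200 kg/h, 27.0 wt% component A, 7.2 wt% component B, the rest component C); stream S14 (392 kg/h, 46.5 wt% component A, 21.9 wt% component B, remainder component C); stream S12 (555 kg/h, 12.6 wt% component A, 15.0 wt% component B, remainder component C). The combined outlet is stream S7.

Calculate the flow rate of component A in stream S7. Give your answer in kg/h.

component A out = component A in = 2200×0.270 + 392×0.465 + 555×0.126 = 846.21 kg/h.

846.2 kg/h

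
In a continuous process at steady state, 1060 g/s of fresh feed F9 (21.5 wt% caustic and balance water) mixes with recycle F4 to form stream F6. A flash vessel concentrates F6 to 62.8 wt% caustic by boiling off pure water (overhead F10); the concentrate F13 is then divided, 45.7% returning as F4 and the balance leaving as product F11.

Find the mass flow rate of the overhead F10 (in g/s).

697.1 g/s

Overall caustic balance (none leaves overhead): caustic in fresh feed = caustic in product, i.e. 1060×0.215 = (1−0.457)·F13·0.628.
F13 = 227.9/(0.628×0.543) = 668.32 g/s.
Recycle F4 = 0.457×668.32 = 305.42 g/s.
Combined feed F6 = 1060 + 305.42 = 1365.4 g/s.
Overhead F10 = F6 − F13 = 1365.4 − 668.32 = 697.1 g/s.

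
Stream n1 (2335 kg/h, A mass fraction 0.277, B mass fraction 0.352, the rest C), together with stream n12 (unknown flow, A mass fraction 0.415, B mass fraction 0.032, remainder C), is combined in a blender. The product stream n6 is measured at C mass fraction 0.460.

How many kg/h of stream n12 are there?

2235 kg/h

Let n12 be the unknown flow. Total out = 2335 + n12.
C balance: 866.28 + 0.553·n12 = 0.460·(2335 + n12)
(0.553 − 0.460)·n12 = 0.460×2335 − 866.28 = 207.82
n12 = 207.82 / 0.093 = 2234.6 kg/h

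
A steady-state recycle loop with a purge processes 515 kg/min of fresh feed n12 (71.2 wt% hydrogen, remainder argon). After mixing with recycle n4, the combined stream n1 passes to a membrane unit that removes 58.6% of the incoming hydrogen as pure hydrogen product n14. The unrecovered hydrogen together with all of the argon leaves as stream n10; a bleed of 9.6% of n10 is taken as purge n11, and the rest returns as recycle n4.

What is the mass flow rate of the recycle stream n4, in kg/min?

argon enters only via n12 and leaves only via the purge: 515×0.288 = 0.096×(argon in n10), and the membrane unit passes all argon, so argon in n1 = argon in n10 = 1545 kg/min.
hydrogen in n1: m_A = 515×0.712 + (1−0.096)·(1−0.586)·m_A, so m_A = 366.68/0.6257 = 585.99 kg/min.
n10 = (1−0.586)×585.99 + 1545 = 1787.6 kg/min.
Recycle n4 = (1−0.096)×1787.6 = 1616 kg/min.

1616 kg/min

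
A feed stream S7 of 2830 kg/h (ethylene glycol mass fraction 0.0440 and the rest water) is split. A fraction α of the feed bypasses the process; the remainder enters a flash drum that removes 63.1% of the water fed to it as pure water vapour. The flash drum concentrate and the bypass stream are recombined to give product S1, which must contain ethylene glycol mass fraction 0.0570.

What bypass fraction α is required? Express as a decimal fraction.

All 2830×0.044 = 124.52 kg/h of ethylene glycol reaches S1, so S1 = 124.52/0.057 = 2184.6 kg/h and vapour = 645.44 kg/h.
The evaporator receives (1−α)·2830 of feed at 0.956 water and removes 0.631 of that water:
0.631×0.956×(1−α)×2830 = 645.44
(1−α) = 645.44/1707.2 = 0.3781;  α = 0.6219.

0.622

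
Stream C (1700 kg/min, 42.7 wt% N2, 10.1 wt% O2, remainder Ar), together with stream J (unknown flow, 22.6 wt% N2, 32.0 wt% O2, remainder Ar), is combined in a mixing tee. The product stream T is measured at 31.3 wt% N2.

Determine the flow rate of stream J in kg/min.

2228 kg/min

Let J be the unknown flow. Total out = 1700 + J.
N2 balance: 725.9 + 0.226·J = 0.313·(1700 + J)
(0.226 − 0.313)·J = 0.313×1700 − 725.9 = -193.8
J = -193.8 / -0.087 = 2227.6 kg/min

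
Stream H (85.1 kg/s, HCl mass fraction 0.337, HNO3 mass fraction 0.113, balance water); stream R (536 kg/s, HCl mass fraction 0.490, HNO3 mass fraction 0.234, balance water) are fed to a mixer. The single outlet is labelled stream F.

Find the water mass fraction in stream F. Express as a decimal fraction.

Total flow out = 85.1 + 536 = 621.1 kg/s.
water in = 85.1×0.550 + 536×0.276 = 194.74 kg/s.
water mass fraction in F = 194.74/621.1 = 0.314.

0.314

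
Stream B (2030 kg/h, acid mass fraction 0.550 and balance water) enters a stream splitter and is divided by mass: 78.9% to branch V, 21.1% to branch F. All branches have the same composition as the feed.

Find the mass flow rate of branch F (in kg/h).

Branch F flow = 0.211×2030 = 428.33 kg/h.

428.3 kg/h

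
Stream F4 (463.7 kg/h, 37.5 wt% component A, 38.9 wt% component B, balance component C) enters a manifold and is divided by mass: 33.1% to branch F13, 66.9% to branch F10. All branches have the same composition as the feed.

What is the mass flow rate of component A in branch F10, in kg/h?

Branch F10 total = 0.669×463.7 = 310.22 kg/h.
component A in F10 = 0.375×310.22 = 116.33 kg/h.

116.3 kg/h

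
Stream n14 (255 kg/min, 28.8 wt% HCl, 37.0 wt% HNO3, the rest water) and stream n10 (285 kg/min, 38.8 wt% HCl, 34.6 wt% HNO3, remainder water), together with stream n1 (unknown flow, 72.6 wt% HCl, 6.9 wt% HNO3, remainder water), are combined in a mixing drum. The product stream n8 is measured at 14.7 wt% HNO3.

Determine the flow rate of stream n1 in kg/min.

1456 kg/min

Let n1 be the unknown flow. Total out = 540 + n1.
HNO3 balance: 192.96 + 0.069·n1 = 0.147·(540 + n1)
(0.069 − 0.147)·n1 = 0.147×540 − 192.96 = -113.58
n1 = -113.58 / -0.078 = 1456.2 kg/min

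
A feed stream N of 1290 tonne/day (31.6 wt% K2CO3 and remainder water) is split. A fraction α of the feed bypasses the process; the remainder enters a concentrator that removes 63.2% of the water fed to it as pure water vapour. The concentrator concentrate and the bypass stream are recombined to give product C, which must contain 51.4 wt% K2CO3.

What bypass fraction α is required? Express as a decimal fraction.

0.109

All 1290×0.316 = 407.64 tonne/day of K2CO3 reaches C, so C = 407.64/0.514 = 793.07 tonne/day and vapour = 496.93 tonne/day.
The evaporator receives (1−α)·1290 of feed at 0.684 water and removes 0.632 of that water:
0.632×0.684×(1−α)×1290 = 496.93
(1−α) = 496.93/557.65 = 0.8911;  α = 0.1089.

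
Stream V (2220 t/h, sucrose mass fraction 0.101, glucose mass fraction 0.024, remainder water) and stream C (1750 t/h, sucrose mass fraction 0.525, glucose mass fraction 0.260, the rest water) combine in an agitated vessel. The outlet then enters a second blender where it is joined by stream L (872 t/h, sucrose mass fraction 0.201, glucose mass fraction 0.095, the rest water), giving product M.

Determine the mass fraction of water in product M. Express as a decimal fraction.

Overall, product flow = 4842 t/h.
water in = 2220×0.875 + 1750×0.215 + 872×0.704 = 2932.6 t/h.
water fraction in M = 0.606.

0.606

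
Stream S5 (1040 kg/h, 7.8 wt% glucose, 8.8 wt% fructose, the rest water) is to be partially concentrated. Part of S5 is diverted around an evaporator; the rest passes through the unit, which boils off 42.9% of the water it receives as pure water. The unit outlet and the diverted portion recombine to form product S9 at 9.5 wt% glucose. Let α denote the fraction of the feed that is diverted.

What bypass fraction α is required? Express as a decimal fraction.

All 1040×0.078 = 81.12 kg/h of glucose reaches S9, so S9 = 81.12/0.095 = 853.89 kg/h and vapour = 186.11 kg/h.
The evaporator receives (1−α)·1040 of feed at 0.834 water and removes 0.429 of that water:
0.429×0.834×(1−α)×1040 = 186.11
(1−α) = 186.11/372.1 = 0.5002;  α = 0.4998.

0.500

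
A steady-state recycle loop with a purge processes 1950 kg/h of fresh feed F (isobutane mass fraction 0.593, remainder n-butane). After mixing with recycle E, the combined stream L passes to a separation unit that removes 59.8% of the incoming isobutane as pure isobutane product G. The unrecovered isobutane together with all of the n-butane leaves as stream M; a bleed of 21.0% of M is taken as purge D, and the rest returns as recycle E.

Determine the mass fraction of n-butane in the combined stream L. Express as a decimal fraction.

0.690

n-butane enters only via F and leaves only via the purge: 1950×0.407 = 0.210×(n-butane in M), and the separation unit passes all n-butane, so n-butane in L = n-butane in M = 3779.3 kg/h.
isobutane in L: m_A = 1950×0.593 + (1−0.210)·(1−0.598)·m_A, so m_A = 1156.3/0.6824 = 1694.5 kg/h.
L = 1694.5 + 3779.3 = 5473.8 kg/h.
n-butane fraction in L = 3779.3/5473.8 = 0.690.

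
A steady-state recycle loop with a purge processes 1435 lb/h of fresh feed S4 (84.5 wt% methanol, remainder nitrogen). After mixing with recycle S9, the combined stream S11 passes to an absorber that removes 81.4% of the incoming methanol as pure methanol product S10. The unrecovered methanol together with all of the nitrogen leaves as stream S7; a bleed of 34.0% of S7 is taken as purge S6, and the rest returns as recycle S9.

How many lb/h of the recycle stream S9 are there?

601.5 lb/h

nitrogen enters only via S4 and leaves only via the purge: 1435×0.155 = 0.340×(nitrogen in S7), and the absorber passes all nitrogen, so nitrogen in S11 = nitrogen in S7 = 654.19 lb/h.
methanol in S11: m_A = 1435×0.845 + (1−0.340)·(1−0.814)·m_A, so m_A = 1212.6/0.8772 = 1382.3 lb/h.
S7 = (1−0.814)×1382.3 + 654.19 = 911.29 lb/h.
Recycle S9 = (1−0.340)×911.29 = 601.45 lb/h.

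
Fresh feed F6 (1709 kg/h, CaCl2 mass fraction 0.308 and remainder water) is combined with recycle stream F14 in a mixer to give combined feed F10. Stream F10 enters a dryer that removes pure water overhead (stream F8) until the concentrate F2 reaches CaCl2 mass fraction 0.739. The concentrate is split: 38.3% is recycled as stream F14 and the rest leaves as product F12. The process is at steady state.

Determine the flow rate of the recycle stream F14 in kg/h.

Overall CaCl2 balance (none leaves overhead): CaCl2 in fresh feed = CaCl2 in product, i.e. 1709×0.308 = (1−0.383)·F2·0.739.
F2 = 526.37/(0.739×0.617) = 1154.4 kg/h.
Recycle F14 = 0.383×1154.4 = 442.14 kg/h.

442.1 kg/h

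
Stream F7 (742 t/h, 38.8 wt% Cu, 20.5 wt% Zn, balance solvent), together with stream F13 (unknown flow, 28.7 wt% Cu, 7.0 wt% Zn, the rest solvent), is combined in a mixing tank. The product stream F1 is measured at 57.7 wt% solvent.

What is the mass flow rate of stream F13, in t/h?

1911 t/h

Let F13 be the unknown flow. Total out = 742 + F13.
solvent balance: 301.99 + 0.643·F13 = 0.577·(742 + F13)
(0.643 − 0.577)·F13 = 0.577×742 − 301.99 = 126.14
F13 = 126.14 / 0.066 = 1911.2 t/h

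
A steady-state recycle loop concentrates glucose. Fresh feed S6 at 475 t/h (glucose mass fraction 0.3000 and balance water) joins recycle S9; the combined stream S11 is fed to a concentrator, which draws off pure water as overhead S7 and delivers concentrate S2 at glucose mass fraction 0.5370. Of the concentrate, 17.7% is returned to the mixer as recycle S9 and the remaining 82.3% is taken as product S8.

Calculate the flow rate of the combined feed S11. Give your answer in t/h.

Overall glucose balance (none leaves overhead): glucose in fresh feed = glucose in product, i.e. 475×0.300 = (1−0.177)·S2·0.537.
S2 = 142.5/(0.537×0.823) = 322.43 t/h.
Recycle S9 = 0.177×322.43 = 57.071 t/h.
Combined feed S11 = 475 + 57.071 = 532.07 t/h.

532.1 t/h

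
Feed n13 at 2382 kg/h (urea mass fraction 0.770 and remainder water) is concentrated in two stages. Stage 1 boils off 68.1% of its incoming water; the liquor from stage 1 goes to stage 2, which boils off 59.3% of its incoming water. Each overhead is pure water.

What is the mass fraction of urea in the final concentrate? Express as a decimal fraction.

water in feed = 2382×0.230 = 547.86 kg/h.
After stage 1: water left = (1−0.681)×547.86 = 174.77; stream total = 2008.9 kg/h.
After stage 2: water left = (1−0.593)×174.77 = 71.13; final concentrate = 1905.3 kg/h.
urea fraction = 1834.1/1905.3 = 0.963.

0.963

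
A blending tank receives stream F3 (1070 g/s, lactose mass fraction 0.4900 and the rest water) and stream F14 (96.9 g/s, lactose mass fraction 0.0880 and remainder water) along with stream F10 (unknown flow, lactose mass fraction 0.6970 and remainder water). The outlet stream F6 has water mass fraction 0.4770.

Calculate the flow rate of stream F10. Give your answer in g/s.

445.2 g/s

Let F10 be the unknown flow. Total out = 1166.9 + F10.
water balance: 634.07 + 0.303·F10 = 0.477·(1166.9 + F10)
(0.303 − 0.477)·F10 = 0.477×1166.9 − 634.07 = -77.462
F10 = -77.462 / -0.174 = 445.18 g/s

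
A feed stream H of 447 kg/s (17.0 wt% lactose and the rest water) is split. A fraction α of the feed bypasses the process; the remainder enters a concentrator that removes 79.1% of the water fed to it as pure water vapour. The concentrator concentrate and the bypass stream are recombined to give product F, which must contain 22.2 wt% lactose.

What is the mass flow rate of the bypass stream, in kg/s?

287.5 kg/s

All 447×0.170 = 75.99 kg/s of lactose reaches F, so F = 75.99/0.222 = 342.3 kg/s and vapour = 104.7 kg/s.
The evaporator receives (1−α)·447 of feed at 0.830 water and removes 0.791 of that water:
0.791×0.830×(1−α)×447 = 104.7
(1−α) = 104.7/293.47 = 0.3568;  α = 0.6432.
Bypass flow = 0.6432×447 = 287.52 kg/s.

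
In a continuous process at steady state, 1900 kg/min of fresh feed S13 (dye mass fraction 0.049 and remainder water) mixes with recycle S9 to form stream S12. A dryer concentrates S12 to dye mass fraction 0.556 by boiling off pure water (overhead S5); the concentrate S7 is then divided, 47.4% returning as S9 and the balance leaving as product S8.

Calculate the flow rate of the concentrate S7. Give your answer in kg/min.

318.3 kg/min

Overall dye balance (none leaves overhead): dye in fresh feed = dye in product, i.e. 1900×0.049 = (1−0.474)·S7·0.556.
S7 = 93.1/(0.556×0.526) = 318.34 kg/min.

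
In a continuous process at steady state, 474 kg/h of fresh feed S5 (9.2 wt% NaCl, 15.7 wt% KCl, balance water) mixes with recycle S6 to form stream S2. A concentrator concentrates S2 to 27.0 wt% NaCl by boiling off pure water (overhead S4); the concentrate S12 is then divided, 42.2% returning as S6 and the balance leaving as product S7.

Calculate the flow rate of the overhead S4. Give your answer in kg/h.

Overall NaCl balance (none leaves overhead): NaCl in fresh feed = NaCl in product, i.e. 474×0.092 = (1−0.422)·S12·0.270.
S12 = 43.608/(0.270×0.578) = 279.43 kg/h.
Recycle S6 = 0.422×279.43 = 117.92 kg/h.
Combined feed S2 = 474 + 117.92 = 591.92 kg/h.
Overhead S4 = S2 − S12 = 591.92 − 279.43 = 312.49 kg/h.

312.5 kg/h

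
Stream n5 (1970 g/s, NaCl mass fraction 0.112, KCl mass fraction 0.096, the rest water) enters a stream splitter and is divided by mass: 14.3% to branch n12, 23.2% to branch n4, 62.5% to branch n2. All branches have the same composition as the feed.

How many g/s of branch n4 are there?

457 g/s

Branch n4 flow = 0.232×1970 = 457.04 g/s.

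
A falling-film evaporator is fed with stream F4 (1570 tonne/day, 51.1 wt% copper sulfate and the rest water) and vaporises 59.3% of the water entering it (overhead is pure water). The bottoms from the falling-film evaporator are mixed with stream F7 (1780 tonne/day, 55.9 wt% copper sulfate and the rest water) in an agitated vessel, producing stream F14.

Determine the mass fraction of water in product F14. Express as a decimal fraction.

0.379

Vapour removed = 0.593×0.489×1570 = 455.26 tonne/day; concentrate = 1114.7 tonne/day.
water reaching the mixer = 312.47 (from concentrate) + 1780×0.441 = 1097.4 tonne/day.
Product flow = 1114.7 + 1780 = 2894.7 tonne/day; water fraction = 0.379.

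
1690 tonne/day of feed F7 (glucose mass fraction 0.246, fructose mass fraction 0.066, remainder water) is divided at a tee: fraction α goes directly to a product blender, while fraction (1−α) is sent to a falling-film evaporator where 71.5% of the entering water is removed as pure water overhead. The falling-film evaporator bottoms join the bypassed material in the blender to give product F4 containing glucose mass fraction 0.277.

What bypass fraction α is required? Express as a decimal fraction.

0.772

All 1690×0.246 = 415.74 tonne/day of glucose reaches F4, so F4 = 415.74/0.277 = 1500.9 tonne/day and vapour = 189.13 tonne/day.
The evaporator receives (1−α)·1690 of feed at 0.688 water and removes 0.715 of that water:
0.715×0.688×(1−α)×1690 = 189.13
(1−α) = 189.13/831.34 = 0.2275;  α = 0.7725.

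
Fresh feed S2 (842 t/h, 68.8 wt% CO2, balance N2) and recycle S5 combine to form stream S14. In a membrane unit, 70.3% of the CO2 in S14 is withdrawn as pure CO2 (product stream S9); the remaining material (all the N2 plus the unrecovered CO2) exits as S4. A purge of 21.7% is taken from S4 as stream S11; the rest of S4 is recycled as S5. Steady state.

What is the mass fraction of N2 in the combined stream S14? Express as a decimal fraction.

0.616

N2 enters only via S2 and leaves only via the purge: 842×0.312 = 0.217×(N2 in S4), and the membrane unit passes all N2, so N2 in S14 = N2 in S4 = 1210.6 t/h.
CO2 in S14: m_A = 842×0.688 + (1−0.217)·(1−0.703)·m_A, so m_A = 579.3/0.7674 = 754.83 t/h.
S14 = 754.83 + 1210.6 = 1965.5 t/h.
N2 fraction in S14 = 1210.6/1965.5 = 0.616.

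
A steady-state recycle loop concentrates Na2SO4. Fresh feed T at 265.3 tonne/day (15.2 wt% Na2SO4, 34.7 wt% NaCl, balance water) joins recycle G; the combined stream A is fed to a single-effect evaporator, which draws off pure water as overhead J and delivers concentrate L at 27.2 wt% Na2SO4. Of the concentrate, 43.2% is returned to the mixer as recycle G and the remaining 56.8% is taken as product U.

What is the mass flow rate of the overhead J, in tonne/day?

117 tonne/day

Overall Na2SO4 balance (none leaves overhead): Na2SO4 in fresh feed = Na2SO4 in product, i.e. 265.3×0.152 = (1−0.432)·L·0.272.
L = 40.326/(0.272×0.568) = 261.01 tonne/day.
Recycle G = 0.432×261.01 = 112.76 tonne/day.
Combined feed A = 265.3 + 112.76 = 378.06 tonne/day.
Overhead J = A − L = 378.06 − 261.01 = 117.04 tonne/day.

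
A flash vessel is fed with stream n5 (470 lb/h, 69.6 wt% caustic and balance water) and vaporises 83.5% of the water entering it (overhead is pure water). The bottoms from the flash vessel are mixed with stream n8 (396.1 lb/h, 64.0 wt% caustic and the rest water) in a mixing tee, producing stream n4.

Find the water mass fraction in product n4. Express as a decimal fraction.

0.223

Vapour removed = 0.835×0.304×470 = 119.3 lb/h; concentrate = 350.7 lb/h.
water reaching the mixer = 23.575 (from concentrate) + 396.1×0.360 = 166.17 lb/h.
Product flow = 350.7 + 396.1 = 746.8 lb/h; water fraction = 0.223.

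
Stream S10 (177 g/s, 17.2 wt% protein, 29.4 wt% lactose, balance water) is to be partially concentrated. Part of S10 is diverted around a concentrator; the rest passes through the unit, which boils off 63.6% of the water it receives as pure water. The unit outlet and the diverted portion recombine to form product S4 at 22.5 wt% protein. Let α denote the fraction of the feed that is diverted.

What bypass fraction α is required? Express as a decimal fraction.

0.306

All 177×0.172 = 30.444 g/s of protein reaches S4, so S4 = 30.444/0.225 = 135.31 g/s and vapour = 41.693 g/s.
The evaporator receives (1−α)·177 of feed at 0.534 water and removes 0.636 of that water:
0.636×0.534×(1−α)×177 = 41.693
(1−α) = 41.693/60.113 = 0.6936;  α = 0.3064.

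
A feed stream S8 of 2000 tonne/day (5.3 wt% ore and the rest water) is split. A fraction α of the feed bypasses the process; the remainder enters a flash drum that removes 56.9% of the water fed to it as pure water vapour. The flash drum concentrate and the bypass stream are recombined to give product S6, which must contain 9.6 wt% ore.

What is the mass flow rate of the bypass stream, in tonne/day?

337.5 tonne/day

All 2000×0.053 = 106 tonne/day of ore reaches S6, so S6 = 106/0.096 = 1104.2 tonne/day and vapour = 895.83 tonne/day.
The evaporator receives (1−α)·2000 of feed at 0.947 water and removes 0.569 of that water:
0.569×0.947×(1−α)×2000 = 895.83
(1−α) = 895.83/1077.7 = 0.8313;  α = 0.1687.
Bypass flow = 0.1687×2000 = 337.49 tonne/day.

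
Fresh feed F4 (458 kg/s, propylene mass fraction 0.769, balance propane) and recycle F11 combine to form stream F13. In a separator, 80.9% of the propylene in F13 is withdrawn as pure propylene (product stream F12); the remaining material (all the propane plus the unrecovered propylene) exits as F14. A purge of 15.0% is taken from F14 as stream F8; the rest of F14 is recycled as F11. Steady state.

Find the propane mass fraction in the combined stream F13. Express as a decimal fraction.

0.627

propane enters only via F4 and leaves only via the purge: 458×0.231 = 0.150×(propane in F14), and the separator passes all propane, so propane in F13 = propane in F14 = 705.32 kg/s.
propylene in F13: m_A = 458×0.769 + (1−0.150)·(1−0.809)·m_A, so m_A = 352.2/0.8377 = 420.46 kg/s.
F13 = 420.46 + 705.32 = 1125.8 kg/s.
propane fraction in F13 = 705.32/1125.8 = 0.627.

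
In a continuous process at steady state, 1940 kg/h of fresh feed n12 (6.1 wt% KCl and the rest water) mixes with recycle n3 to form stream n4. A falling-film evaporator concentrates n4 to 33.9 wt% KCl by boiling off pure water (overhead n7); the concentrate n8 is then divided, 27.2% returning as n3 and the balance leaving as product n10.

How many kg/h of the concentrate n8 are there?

Overall KCl balance (none leaves overhead): KCl in fresh feed = KCl in product, i.e. 1940×0.061 = (1−0.272)·n8·0.339.
n8 = 118.34/(0.339×0.728) = 479.51 kg/h.

479.5 kg/h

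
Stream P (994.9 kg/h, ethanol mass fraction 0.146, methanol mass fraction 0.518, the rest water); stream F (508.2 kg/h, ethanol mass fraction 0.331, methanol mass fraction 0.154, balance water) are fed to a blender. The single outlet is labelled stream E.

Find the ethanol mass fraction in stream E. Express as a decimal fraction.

Total flow out = 994.9 + 508.2 = 1503.1 kg/h.
ethanol in = 994.9×0.146 + 508.2×0.331 = 313.47 kg/h.
ethanol mass fraction in E = 313.47/1503.1 = 0.209.

0.209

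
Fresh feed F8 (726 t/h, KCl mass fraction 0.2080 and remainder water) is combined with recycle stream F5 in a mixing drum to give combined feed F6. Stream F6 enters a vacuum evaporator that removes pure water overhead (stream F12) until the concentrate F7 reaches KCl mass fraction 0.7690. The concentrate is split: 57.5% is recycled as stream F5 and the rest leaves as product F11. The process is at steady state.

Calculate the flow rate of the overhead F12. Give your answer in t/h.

Overall KCl balance (none leaves overhead): KCl in fresh feed = KCl in product, i.e. 726×0.208 = (1−0.575)·F7·0.769.
F7 = 151.01/(0.769×0.425) = 462.05 t/h.
Recycle F5 = 0.575×462.05 = 265.68 t/h.
Combined feed F6 = 726 + 265.68 = 991.68 t/h.
Overhead F12 = F6 − F7 = 991.68 − 462.05 = 529.63 t/h.

529.6 t/h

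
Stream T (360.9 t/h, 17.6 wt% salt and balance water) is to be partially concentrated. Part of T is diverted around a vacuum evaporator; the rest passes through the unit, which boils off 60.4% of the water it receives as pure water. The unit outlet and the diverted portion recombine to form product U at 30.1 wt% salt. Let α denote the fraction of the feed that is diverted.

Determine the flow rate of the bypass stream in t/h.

59.76 t/h

All 360.9×0.176 = 63.518 t/h of salt reaches U, so U = 63.518/0.301 = 211.02 t/h and vapour = 149.88 t/h.
The evaporator receives (1−α)·360.9 of feed at 0.824 water and removes 0.604 of that water:
0.604×0.824×(1−α)×360.9 = 149.88
(1−α) = 149.88/179.62 = 0.8344;  α = 0.1656.
Bypass flow = 0.1656×360.9 = 59.762 t/h.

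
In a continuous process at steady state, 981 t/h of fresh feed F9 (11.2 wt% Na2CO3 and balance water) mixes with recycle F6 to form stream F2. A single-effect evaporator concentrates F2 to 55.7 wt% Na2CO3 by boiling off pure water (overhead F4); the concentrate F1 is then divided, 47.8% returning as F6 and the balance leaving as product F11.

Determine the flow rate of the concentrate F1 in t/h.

Overall Na2CO3 balance (none leaves overhead): Na2CO3 in fresh feed = Na2CO3 in product, i.e. 981×0.112 = (1−0.478)·F1·0.557.
F1 = 109.87/(0.557×0.522) = 377.89 t/h.

377.9 t/h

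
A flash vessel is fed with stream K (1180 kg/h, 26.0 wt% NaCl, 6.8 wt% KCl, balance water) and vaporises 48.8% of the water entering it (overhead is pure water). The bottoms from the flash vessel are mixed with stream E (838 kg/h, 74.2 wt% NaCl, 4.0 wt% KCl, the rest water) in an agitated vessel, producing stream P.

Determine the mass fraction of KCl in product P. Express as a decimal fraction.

Vapour removed = 0.488×0.672×1180 = 386.96 kg/h; concentrate = 793.04 kg/h.
KCl reaching the mixer = 80.24 (from concentrate) + 838×0.040 = 113.76 kg/h.
Product flow = 793.04 + 838 = 1631 kg/h; KCl fraction = 0.070.

0.070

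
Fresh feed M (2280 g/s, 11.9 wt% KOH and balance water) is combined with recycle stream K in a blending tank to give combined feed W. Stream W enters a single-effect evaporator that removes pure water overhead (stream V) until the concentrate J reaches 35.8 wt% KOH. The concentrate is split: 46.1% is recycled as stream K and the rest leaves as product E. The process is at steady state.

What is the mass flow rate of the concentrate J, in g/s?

Overall KOH balance (none leaves overhead): KOH in fresh feed = KOH in product, i.e. 2280×0.119 = (1−0.461)·J·0.358.
J = 271.32/(0.358×0.539) = 1406.1 g/s.

1406 g/s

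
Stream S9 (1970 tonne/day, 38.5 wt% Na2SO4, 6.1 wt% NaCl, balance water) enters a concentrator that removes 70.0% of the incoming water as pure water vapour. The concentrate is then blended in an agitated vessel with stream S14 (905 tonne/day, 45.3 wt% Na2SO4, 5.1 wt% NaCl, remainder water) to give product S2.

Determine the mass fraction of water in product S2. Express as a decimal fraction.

0.368

Vapour removed = 0.700×0.554×1970 = 763.97 tonne/day; concentrate = 1206 tonne/day.
water reaching the mixer = 327.41 (from concentrate) + 905×0.496 = 776.29 tonne/day.
Product flow = 1206 + 905 = 2111 tonne/day; water fraction = 0.368.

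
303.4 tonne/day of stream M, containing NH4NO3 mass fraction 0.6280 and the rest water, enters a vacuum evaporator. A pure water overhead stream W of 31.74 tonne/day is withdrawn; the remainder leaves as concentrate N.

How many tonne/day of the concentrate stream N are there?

Concentrate = 303.4 − 31.74 = 271.66 tonne/day.

271.7 tonne/day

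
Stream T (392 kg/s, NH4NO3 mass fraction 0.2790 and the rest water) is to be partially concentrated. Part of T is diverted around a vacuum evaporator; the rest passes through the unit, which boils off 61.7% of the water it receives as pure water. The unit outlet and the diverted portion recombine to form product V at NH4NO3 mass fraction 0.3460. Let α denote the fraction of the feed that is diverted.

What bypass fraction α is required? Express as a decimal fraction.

0.565

All 392×0.279 = 109.37 kg/s of NH4NO3 reaches V, so V = 109.37/0.346 = 316.09 kg/s and vapour = 75.908 kg/s.
The evaporator receives (1−α)·392 of feed at 0.721 water and removes 0.617 of that water:
0.617×0.721×(1−α)×392 = 75.908
(1−α) = 75.908/174.38 = 0.4353;  α = 0.5647.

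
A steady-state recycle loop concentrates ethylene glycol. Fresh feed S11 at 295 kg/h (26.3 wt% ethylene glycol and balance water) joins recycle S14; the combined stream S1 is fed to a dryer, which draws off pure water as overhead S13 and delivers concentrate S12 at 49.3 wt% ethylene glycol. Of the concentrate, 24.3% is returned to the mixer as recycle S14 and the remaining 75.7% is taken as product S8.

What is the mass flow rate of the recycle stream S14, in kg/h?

50.52 kg/h

Overall ethylene glycol balance (none leaves overhead): ethylene glycol in fresh feed = ethylene glycol in product, i.e. 295×0.263 = (1−0.243)·S12·0.493.
S12 = 77.585/(0.493×0.757) = 207.89 kg/h.
Recycle S14 = 0.243×207.89 = 50.517 kg/h.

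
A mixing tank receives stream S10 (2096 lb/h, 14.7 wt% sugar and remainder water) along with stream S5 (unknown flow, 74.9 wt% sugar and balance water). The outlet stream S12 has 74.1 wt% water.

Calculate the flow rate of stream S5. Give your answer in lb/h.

Let S5 be the unknown flow. Total out = 2096 + S5.
water balance: 1787.9 + 0.251·S5 = 0.741·(2096 + S5)
(0.251 − 0.741)·S5 = 0.741×2096 − 1787.9 = -234.75
S5 = -234.75 / -0.490 = 479.09 lb/h

479.1 lb/h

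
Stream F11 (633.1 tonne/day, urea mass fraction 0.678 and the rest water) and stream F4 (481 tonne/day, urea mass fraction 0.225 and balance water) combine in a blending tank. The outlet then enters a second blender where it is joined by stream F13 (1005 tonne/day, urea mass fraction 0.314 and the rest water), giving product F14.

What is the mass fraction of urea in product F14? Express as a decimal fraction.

Overall, product flow = 2119.1 tonne/day.
urea in = 633.1×0.678 + 481×0.225 + 1005×0.314 = 853.04 tonne/day.
urea fraction in F14 = 0.403.

0.403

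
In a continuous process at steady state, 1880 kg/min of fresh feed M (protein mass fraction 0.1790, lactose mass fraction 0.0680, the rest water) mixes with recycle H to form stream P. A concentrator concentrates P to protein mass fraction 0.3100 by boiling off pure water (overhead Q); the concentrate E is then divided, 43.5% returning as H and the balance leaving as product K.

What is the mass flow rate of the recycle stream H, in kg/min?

Overall protein balance (none leaves overhead): protein in fresh feed = protein in product, i.e. 1880×0.179 = (1−0.435)·E·0.310.
E = 336.52/(0.310×0.565) = 1921.3 kg/min.
Recycle H = 0.435×1921.3 = 835.78 kg/min.

835.8 kg/min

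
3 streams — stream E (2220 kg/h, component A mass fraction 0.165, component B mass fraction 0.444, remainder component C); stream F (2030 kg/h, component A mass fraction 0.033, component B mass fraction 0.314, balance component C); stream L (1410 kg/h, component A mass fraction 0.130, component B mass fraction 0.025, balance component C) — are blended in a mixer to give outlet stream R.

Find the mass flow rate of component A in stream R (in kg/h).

616.6 kg/h

component A out = component A in = 2220×0.165 + 2030×0.033 + 1410×0.130 = 616.59 kg/h.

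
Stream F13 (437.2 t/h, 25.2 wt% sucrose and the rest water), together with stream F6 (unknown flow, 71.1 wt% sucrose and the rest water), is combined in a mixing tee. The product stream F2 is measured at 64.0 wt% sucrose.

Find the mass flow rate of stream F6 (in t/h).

Let F6 be the unknown flow. Total out = 437.2 + F6.
sucrose balance: 110.17 + 0.711·F6 = 0.640·(437.2 + F6)
(0.711 − 0.640)·F6 = 0.640×437.2 − 110.17 = 169.63
F6 = 169.63 / 0.071 = 2389.2 t/h

2389 t/h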